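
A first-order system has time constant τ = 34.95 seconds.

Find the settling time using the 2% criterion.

For first-order system, 2% settling time ≈ 4τ = 4 × 34.95 = 139.8 s.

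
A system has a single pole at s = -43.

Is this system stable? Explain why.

Pole at s = -43 is in the left half-plane. Stable.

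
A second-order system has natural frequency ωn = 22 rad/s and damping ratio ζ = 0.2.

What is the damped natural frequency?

ωd = ωn√(1 - ζ²) = 22√(1 - 0.2²) = 21.56 rad/s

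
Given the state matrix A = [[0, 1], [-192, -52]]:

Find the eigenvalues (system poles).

det(A - λI) = λ² - (-52)λ + 192 = (λ - (-4))(λ - (-48)). Eigenvalues: -4, -48.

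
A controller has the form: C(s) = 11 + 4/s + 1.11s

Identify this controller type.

This is a Proportional-Integral-Derivative (PID) controller.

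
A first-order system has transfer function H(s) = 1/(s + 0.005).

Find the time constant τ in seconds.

For H(s) = 1/(s + 1/τ), the pole is at -1/τ = -0.005, so τ = 1/0.005 = 200 s.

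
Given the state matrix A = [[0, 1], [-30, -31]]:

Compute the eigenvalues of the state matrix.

det(A - λI) = λ² - (-31)λ + 30 = (λ - (-1))(λ - (-30)). Eigenvalues: -1, -30.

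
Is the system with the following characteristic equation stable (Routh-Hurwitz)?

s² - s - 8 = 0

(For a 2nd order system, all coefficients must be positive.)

Coefficients: 1, -1, -8. b=-1, c=-8 not positive, so system is unstable.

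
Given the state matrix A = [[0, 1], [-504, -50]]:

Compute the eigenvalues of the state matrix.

det(A - λI) = λ² - (-50)λ + 504 = (λ - (-14))(λ - (-36)). Eigenvalues: -14, -36.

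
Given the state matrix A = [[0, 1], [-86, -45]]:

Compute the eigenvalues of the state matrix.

det(A - λI) = λ² - (-45)λ + 86 = (λ - (-2))(λ - (-43)). Eigenvalues: -2, -43.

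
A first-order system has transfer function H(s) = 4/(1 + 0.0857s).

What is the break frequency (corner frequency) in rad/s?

Corner frequency = 1/τ = 1/0.0857 = 11.669 rad/s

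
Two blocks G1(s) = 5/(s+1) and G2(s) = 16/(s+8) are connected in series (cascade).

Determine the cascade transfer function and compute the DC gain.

Series: multiply transfer functions. G_eq = 5/(s+1) × 16/(s+8) = 80/((s+1)(s+8)). DC gain = 80/(1×8) = 10.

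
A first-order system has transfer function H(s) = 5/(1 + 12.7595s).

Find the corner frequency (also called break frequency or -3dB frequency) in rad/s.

Corner frequency = 1/τ = 1/12.7595 = 0.078 rad/s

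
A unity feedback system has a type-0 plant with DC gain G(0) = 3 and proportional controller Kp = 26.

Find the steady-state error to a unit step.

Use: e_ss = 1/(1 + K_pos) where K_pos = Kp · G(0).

K_pos = Kp · G(0) = 26 × 3 = 78. e_ss = 1/(1 + 78) = 0.0127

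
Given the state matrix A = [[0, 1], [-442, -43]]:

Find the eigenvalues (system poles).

det(A - λI) = λ² - (-43)λ + 442 = (λ - (-26))(λ - (-17)). Eigenvalues: -26, -17.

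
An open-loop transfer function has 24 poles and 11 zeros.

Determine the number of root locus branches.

Root locus has n branches where n = number of poles = 24.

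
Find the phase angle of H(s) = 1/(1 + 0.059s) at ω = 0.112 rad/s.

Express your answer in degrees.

Phase = -arctan(ωτ) = -arctan(0.112 × 0.059) = -0.4°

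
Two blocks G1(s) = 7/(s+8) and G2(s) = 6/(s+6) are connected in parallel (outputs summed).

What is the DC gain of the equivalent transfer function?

Parallel: G_eq = G1 + G2. DC gain = G1(0) + G2(0) = 7/8 + 6/6 = 0.875 + 1 = 1.875.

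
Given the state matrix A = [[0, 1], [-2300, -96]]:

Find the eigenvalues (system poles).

det(A - λI) = λ² - (-96)λ + 2300 = (λ - (-46))(λ - (-50)). Eigenvalues: -46, -50.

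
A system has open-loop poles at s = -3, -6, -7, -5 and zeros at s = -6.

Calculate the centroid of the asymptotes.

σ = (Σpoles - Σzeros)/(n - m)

σ = (Σpoles - Σzeros)/(n - m) = (-21 - (-6))/(4 - 1) = -15/3 = -5.0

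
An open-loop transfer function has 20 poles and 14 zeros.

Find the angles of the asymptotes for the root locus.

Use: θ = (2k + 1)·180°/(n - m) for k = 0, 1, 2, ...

n - m = 20 - 14 = 6. Angles: θk = (2k + 1)·180°/6 = 30°, 90°, 150°, 210°, 270°, 330°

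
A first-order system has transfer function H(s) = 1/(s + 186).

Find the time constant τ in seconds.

For H(s) = 1/(s + 1/τ), the pole is at -1/τ = -186, so τ = 1/186 = 0.0054 s.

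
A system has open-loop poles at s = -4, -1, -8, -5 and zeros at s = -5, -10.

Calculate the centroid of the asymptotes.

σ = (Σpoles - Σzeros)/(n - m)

σ = (Σpoles - Σzeros)/(n - m) = (-18 - (-15))/(4 - 2) = -3/2 = -1.5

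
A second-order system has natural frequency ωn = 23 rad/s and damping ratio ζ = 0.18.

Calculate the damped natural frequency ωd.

ωd = ωn√(1 - ζ²) = 23√(1 - 0.18²) = 22.62 rad/s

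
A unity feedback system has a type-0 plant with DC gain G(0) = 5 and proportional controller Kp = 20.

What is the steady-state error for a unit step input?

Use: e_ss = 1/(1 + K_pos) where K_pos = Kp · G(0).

K_pos = Kp · G(0) = 20 × 5 = 100. e_ss = 1/(1 + 100) = 0.0099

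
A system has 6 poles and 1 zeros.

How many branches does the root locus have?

Root locus has n branches where n = number of poles = 6.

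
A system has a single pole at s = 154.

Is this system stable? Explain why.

Pole at s = 154 is in the right half-plane. Unstable.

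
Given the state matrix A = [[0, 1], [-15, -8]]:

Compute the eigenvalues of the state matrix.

det(A - λI) = λ² - (-8)λ + 15 = (λ - (-3))(λ - (-5)). Eigenvalues: -3, -5.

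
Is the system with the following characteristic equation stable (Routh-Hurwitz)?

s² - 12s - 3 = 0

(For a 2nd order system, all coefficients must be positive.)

Coefficients: 1, -12, -3. b=-12, c=-3 not positive, so system is unstable.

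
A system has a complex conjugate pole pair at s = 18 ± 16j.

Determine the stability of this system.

Real part of poles is 18 (> 0, right half-plane). Unstable.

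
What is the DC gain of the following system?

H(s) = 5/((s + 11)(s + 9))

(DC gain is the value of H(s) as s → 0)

DC gain = H(0) = 5/(11 × 9) = 5/99 = 0.0505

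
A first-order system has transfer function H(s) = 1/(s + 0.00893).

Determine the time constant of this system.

For H(s) = 1/(s + 1/τ), the pole is at -1/τ = -0.00893, so τ = 1/0.00893 = 112 s.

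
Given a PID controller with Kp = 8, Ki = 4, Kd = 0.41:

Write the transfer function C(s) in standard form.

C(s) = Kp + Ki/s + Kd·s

Substituting values: C(s) = 8 + 4/s + 0.41s = (0.41s² + 8s + 4)/s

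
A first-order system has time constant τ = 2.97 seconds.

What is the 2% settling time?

For first-order system, 2% settling time ≈ 4τ = 4 × 2.97 = 11.88 s.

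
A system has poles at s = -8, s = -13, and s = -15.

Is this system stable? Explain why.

All poles are in the left half-plane. System is stable.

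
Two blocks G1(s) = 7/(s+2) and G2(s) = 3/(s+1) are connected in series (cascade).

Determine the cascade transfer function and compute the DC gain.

Series: multiply transfer functions. G_eq = 7/(s+2) × 3/(s+1) = 21/((s+2)(s+1)). DC gain = 21/(2×1) = 10.5.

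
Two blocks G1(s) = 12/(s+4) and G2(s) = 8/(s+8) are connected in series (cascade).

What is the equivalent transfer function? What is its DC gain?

Series: multiply transfer functions. G_eq = 12/(s+4) × 8/(s+8) = 96/((s+4)(s+8)). DC gain = 96/(4×8) = 3.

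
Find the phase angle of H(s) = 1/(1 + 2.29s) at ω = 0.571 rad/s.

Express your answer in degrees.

Phase = -arctan(ωτ) = -arctan(0.571 × 2.29) = -52.6°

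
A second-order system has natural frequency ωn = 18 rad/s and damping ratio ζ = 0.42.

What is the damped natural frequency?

ωd = ωn√(1 - ζ²) = 18√(1 - 0.42²) = 16.34 rad/s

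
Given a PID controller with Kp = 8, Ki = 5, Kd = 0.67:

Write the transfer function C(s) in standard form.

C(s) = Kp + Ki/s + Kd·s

Substituting values: C(s) = 8 + 5/s + 0.67s = (0.67s² + 8s + 5)/s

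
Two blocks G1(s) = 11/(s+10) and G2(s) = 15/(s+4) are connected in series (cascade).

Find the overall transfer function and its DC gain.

Series: multiply transfer functions. G_eq = 11/(s+10) × 15/(s+4) = 165/((s+10)(s+4)). DC gain = 165/(10×4) = 4.125.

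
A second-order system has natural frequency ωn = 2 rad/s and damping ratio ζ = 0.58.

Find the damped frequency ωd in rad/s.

ωd = ωn√(1 - ζ²) = 2√(1 - 0.58²) = 1.63 rad/s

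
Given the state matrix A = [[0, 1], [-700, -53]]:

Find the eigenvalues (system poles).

det(A - λI) = λ² - (-53)λ + 700 = (λ - (-28))(λ - (-25)). Eigenvalues: -28, -25.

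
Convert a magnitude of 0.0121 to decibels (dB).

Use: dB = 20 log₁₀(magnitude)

dB = 20 log₁₀(0.0121) = -38.3 dB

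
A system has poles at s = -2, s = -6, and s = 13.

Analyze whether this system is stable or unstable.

Pole(s) at s = 13 are not in the left half-plane. System is unstable.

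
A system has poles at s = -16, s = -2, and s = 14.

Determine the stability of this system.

Pole(s) at s = 14 are not in the left half-plane. System is unstable.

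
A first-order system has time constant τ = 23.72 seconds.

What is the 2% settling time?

For first-order system, 2% settling time ≈ 4τ = 4 × 23.72 = 94.88 s.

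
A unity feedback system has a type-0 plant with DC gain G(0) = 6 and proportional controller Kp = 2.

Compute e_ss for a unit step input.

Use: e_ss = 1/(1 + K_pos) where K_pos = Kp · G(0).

K_pos = Kp · G(0) = 2 × 6 = 12. e_ss = 1/(1 + 12) = 0.0769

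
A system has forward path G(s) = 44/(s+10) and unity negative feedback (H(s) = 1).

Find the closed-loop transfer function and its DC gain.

T(s) = G/(1+GH) = [44/(s+10)] / [1 + 44/(s+10)] = 44/(s+10+44) = 44/(s+54). DC gain = 44/54 = 0.8148.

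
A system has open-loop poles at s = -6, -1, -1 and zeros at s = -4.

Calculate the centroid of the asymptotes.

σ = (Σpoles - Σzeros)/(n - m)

σ = (Σpoles - Σzeros)/(n - m) = (-8 - (-4))/(3 - 1) = -4/2 = -2.0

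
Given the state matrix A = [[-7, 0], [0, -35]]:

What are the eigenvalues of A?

For diagonal matrix, eigenvalues are diagonal entries: λ₁ = -7, λ₂ = -35.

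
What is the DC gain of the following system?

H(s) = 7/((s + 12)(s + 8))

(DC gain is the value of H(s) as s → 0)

DC gain = H(0) = 7/(12 × 8) = 7/96 = 0.0729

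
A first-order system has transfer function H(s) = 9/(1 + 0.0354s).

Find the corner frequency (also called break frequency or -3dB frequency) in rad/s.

Corner frequency = 1/τ = 1/0.0354 = 28.249 rad/s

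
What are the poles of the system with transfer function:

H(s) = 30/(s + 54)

Pole is where denominator = 0: s + 54 = 0, so s = -54.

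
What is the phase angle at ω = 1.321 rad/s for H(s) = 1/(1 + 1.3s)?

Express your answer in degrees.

Phase = -arctan(ωτ) = -arctan(1.321 × 1.3) = -59.8°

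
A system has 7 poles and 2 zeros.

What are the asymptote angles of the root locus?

n - m = 7 - 2 = 5. Angles: θk = (2k + 1)·180°/5 = 36°, 108°, 180°, 252°, 324°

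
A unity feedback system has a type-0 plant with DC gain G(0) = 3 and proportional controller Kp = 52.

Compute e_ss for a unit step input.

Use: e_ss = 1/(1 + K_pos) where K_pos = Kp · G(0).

K_pos = Kp · G(0) = 52 × 3 = 156. e_ss = 1/(1 + 156) = 0.0064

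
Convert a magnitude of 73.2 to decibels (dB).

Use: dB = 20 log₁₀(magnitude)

dB = 20 log₁₀(73.2) = 37.3 dB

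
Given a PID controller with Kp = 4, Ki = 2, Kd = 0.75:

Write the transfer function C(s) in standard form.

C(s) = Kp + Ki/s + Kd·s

Substituting values: C(s) = 4 + 2/s + 0.75s = (0.75s² + 4s + 2)/s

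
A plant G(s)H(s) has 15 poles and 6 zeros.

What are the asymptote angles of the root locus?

n - m = 15 - 6 = 9. Angles: θk = (2k + 1)·180°/9 = 20°, 60°, 100°, 140°, 180°, 220°, 260°, 300°, 340°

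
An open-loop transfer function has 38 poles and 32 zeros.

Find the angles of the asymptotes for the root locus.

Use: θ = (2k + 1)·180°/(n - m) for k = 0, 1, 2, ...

n - m = 38 - 32 = 6. Angles: θk = (2k + 1)·180°/6 = 30°, 90°, 150°, 210°, 270°, 330°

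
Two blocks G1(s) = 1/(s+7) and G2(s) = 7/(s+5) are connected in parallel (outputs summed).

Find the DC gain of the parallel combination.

Parallel: G_eq = G1 + G2. DC gain = G1(0) + G2(0) = 1/7 + 7/5 = 0.1429 + 1.4 = 1.5429.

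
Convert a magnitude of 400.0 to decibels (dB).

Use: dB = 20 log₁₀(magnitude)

dB = 20 log₁₀(400.0) = 52.0 dB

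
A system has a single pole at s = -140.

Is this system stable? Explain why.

Pole at s = -140 is in the left half-plane. Stable.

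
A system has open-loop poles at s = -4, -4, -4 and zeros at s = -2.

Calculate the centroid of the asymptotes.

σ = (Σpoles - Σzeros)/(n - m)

σ = (Σpoles - Σzeros)/(n - m) = (-12 - (-2))/(3 - 1) = -10/2 = -5.0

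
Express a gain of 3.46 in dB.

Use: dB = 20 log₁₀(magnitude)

dB = 20 log₁₀(3.46) = 10.8 dB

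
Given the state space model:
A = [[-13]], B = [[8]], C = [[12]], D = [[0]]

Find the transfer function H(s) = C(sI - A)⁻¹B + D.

(sI - A)⁻¹ = 1/(s + 13). H(s) = 12 × 8/(s + 13) + 0 = 96/(s + 13).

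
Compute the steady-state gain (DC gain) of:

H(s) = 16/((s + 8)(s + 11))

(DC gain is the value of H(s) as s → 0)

DC gain = H(0) = 16/(8 × 11) = 16/88 = 0.1818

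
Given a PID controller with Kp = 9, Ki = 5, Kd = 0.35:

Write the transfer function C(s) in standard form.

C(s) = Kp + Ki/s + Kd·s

Substituting values: C(s) = 9 + 5/s + 0.35s = (0.35s² + 9s + 5)/s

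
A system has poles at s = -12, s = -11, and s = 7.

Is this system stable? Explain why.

Pole(s) at s = 7 are not in the left half-plane. System is unstable.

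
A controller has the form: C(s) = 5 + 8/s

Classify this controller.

This is a Proportional-Integral (PI) controller.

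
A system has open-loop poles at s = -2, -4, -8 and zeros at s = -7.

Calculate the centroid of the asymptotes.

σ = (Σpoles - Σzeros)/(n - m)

σ = (Σpoles - Σzeros)/(n - m) = (-14 - (-7))/(3 - 1) = -7/2 = -3.5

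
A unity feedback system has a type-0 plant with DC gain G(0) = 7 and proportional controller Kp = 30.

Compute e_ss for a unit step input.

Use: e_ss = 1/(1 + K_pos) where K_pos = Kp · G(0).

K_pos = Kp · G(0) = 30 × 7 = 210. e_ss = 1/(1 + 210) = 0.0047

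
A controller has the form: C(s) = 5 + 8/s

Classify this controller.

This is a Proportional-Integral (PI) controller.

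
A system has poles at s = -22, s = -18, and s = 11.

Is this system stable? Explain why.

Pole(s) at s = 11 are not in the left half-plane. System is unstable.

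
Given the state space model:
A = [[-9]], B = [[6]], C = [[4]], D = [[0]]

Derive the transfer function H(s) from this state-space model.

(sI - A)⁻¹ = 1/(s + 9). H(s) = 4 × 6/(s + 9) + 0 = 24/(s + 9).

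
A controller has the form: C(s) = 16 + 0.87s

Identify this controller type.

This is a Proportional-Derivative (PD) controller.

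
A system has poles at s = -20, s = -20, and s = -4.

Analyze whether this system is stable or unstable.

All poles are in the left half-plane. System is stable.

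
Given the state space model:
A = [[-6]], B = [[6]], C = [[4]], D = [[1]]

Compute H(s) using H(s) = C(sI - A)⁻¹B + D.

(sI - A)⁻¹ = 1/(s + 6). H(s) = 4×6/(s + 6) + 1 = (s + 30)/(s + 6).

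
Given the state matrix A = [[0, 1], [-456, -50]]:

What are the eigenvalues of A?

det(A - λI) = λ² - (-50)λ + 456 = (λ - (-38))(λ - (-12)). Eigenvalues: -38, -12.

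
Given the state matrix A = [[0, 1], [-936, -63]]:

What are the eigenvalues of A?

det(A - λI) = λ² - (-63)λ + 936 = (λ - (-24))(λ - (-39)). Eigenvalues: -24, -39.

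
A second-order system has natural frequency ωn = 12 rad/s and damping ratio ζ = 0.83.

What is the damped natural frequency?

ωd = ωn√(1 - ζ²) = 12√(1 - 0.83²) = 6.69 rad/s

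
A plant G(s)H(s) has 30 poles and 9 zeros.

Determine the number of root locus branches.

Root locus has n branches where n = number of poles = 30.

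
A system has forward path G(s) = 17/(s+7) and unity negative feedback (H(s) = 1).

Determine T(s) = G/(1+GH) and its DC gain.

T(s) = G/(1+GH) = [17/(s+7)] / [1 + 17/(s+7)] = 17/(s+7+17) = 17/(s+24). DC gain = 17/24 = 0.7083.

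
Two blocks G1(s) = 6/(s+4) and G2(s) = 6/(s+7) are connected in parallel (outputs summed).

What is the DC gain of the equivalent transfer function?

Parallel: G_eq = G1 + G2. DC gain = G1(0) + G2(0) = 6/4 + 6/7 = 1.5 + 0.8571 = 2.3571.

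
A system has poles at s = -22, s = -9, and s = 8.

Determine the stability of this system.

Pole(s) at s = 8 are not in the left half-plane. System is unstable.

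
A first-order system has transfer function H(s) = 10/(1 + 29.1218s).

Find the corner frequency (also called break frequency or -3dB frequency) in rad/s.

Corner frequency = 1/τ = 1/29.1218 = 0.034 rad/s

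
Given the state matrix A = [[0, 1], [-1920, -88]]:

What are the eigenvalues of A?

det(A - λI) = λ² - (-88)λ + 1920 = (λ - (-48))(λ - (-40)). Eigenvalues: -48, -40.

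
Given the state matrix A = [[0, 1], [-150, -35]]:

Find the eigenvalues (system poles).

det(A - λI) = λ² - (-35)λ + 150 = (λ - (-5))(λ - (-30)). Eigenvalues: -5, -30.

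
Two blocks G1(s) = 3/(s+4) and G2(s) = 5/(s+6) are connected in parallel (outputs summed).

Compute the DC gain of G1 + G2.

Parallel: G_eq = G1 + G2. DC gain = G1(0) + G2(0) = 3/4 + 5/6 = 0.75 + 0.8333 = 1.5833.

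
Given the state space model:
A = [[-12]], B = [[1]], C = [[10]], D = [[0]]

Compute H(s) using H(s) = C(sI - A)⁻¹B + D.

(sI - A)⁻¹ = 1/(s + 12). H(s) = 10 × 1/(s + 12) + 0 = 10/(s + 12).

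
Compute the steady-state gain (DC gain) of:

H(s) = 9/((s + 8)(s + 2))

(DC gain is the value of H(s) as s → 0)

DC gain = H(0) = 9/(8 × 2) = 9/16 = 0.5625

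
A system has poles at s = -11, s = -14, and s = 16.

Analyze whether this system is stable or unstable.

Pole(s) at s = 16 are not in the left half-plane. System is unstable.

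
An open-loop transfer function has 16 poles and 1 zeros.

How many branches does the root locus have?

Root locus has n branches where n = number of poles = 16.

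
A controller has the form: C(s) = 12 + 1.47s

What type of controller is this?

This is a Proportional-Derivative (PD) controller.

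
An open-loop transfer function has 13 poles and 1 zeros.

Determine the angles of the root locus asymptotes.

n - m = 13 - 1 = 12. Angles: θk = (2k + 1)·180°/12 = 15°, 45°, 75°, 105°, 135°, 165°, 195°, 225°, 255°, 285°, 315°, 345°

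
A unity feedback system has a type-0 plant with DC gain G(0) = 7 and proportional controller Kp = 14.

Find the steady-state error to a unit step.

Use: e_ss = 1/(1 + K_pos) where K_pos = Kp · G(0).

K_pos = Kp · G(0) = 14 × 7 = 98. e_ss = 1/(1 + 98) = 0.0101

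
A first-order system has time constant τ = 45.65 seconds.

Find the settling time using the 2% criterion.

For first-order system, 2% settling time ≈ 4τ = 4 × 45.65 = 182.6 s.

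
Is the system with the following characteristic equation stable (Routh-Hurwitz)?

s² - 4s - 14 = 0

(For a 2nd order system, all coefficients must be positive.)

Coefficients: 1, -4, -14. b=-4, c=-14 not positive, so system is unstable.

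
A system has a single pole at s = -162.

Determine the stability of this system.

Pole at s = -162 is in the left half-plane. Stable.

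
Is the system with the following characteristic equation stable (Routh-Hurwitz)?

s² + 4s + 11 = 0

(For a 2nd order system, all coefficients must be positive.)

Coefficients: 1, 4, 11. All positive, so system is stable.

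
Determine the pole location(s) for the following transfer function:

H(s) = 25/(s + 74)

Pole is where denominator = 0: s + 74 = 0, so s = -74.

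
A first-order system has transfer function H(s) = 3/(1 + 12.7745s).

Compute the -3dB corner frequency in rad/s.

Corner frequency = 1/τ = 1/12.7745 = 0.078 rad/s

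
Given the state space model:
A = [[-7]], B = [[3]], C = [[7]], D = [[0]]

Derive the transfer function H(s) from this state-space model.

(sI - A)⁻¹ = 1/(s + 7). H(s) = 7 × 3/(s + 7) + 0 = 21/(s + 7).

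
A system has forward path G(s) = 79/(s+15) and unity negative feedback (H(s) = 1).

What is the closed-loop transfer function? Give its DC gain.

T(s) = G/(1+GH) = [79/(s+15)] / [1 + 79/(s+15)] = 79/(s+15+79) = 79/(s+94). DC gain = 79/94 = 0.8404.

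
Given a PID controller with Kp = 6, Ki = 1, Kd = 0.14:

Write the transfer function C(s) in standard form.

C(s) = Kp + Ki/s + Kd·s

Substituting values: C(s) = 6 + 1/s + 0.14s = (0.14s² + 6s + 1)/s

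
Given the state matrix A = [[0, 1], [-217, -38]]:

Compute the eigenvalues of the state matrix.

det(A - λI) = λ² - (-38)λ + 217 = (λ - (-31))(λ - (-7)). Eigenvalues: -31, -7.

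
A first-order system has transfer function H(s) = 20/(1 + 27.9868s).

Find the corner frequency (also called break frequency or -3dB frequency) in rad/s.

Corner frequency = 1/τ = 1/27.9868 = 0.036 rad/s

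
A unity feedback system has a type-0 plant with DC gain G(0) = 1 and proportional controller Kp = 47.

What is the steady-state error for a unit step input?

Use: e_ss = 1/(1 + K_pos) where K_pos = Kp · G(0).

K_pos = Kp · G(0) = 47 × 1 = 47. e_ss = 1/(1 + 47) = 0.0208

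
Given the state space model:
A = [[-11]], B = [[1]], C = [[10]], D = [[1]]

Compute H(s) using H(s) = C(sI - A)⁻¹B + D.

(sI - A)⁻¹ = 1/(s + 11). H(s) = 10×1/(s + 11) + 1 = (s + 21)/(s + 11).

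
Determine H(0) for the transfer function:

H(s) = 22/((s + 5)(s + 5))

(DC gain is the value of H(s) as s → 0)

DC gain = H(0) = 22/(5 × 5) = 22/25 = 0.88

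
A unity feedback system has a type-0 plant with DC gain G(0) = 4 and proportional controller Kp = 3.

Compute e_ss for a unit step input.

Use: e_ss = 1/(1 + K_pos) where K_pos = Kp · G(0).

K_pos = Kp · G(0) = 3 × 4 = 12. e_ss = 1/(1 + 12) = 0.0769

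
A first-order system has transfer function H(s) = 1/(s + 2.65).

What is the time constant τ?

For H(s) = 1/(s + 1/τ), the pole is at -1/τ = -2.65, so τ = 1/2.65 = 0.3774 s.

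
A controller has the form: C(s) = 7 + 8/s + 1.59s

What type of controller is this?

This is a Proportional-Integral-Derivative (PID) controller.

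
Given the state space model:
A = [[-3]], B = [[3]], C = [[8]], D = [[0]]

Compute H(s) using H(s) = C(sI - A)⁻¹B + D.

(sI - A)⁻¹ = 1/(s + 3). H(s) = 8 × 3/(s + 3) + 0 = 24/(s + 3).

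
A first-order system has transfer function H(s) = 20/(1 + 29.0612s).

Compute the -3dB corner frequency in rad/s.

Corner frequency = 1/τ = 1/29.0612 = 0.034 rad/s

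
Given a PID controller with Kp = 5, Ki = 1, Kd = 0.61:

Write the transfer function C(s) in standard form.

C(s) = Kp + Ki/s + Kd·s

Substituting values: C(s) = 5 + 1/s + 0.61s = (0.61s² + 5s + 1)/s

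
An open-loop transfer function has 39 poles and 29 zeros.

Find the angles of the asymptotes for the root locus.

n - m = 39 - 29 = 10. Angles: θk = (2k + 1)·180°/10 = 18°, 54°, 90°, 126°, 162°, 198°, 234°, 270°, 306°, 342°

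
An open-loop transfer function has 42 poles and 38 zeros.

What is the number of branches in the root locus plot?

Root locus has n branches where n = number of poles = 42.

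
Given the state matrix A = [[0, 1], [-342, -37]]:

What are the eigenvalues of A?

det(A - λI) = λ² - (-37)λ + 342 = (λ - (-18))(λ - (-19)). Eigenvalues: -18, -19.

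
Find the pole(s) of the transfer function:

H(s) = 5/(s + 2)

Pole is where denominator = 0: s + 2 = 0, so s = -2.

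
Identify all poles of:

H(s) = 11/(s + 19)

Pole is where denominator = 0: s + 19 = 0, so s = -19.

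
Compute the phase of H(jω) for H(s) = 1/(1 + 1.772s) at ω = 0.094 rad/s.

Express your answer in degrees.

Phase = -arctan(ωτ) = -arctan(0.094 × 1.772) = -9.5°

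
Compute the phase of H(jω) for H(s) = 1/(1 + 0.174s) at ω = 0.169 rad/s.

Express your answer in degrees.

Phase = -arctan(ωτ) = -arctan(0.169 × 0.174) = -1.7°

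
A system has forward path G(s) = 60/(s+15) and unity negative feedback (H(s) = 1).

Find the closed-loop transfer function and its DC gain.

T(s) = G/(1+GH) = [60/(s+15)] / [1 + 60/(s+15)] = 60/(s+15+60) = 60/(s+75). DC gain = 60/75 = 0.8.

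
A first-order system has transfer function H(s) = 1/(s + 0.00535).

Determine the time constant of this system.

For H(s) = 1/(s + 1/τ), the pole is at -1/τ = -0.00535, so τ = 1/0.00535 = 186.9 s.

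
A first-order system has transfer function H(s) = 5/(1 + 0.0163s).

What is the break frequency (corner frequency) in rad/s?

Corner frequency = 1/τ = 1/0.0163 = 61.35 rad/s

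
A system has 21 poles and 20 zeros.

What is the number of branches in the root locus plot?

Root locus has n branches where n = number of poles = 21.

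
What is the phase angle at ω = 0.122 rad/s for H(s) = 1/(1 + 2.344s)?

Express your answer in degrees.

Phase = -arctan(ωτ) = -arctan(0.122 × 2.344) = -16.0°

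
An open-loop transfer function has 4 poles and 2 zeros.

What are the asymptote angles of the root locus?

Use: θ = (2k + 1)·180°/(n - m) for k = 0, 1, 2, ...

n - m = 4 - 2 = 2. Angles: θk = (2k + 1)·180°/2 = 90°, 270°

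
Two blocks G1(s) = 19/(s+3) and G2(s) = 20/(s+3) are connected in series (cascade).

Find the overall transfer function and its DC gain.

Series: multiply transfer functions. G_eq = 19/(s+3) × 20/(s+3) = 380/((s+3)(s+3)). DC gain = 380/(3×3) = 42.2222.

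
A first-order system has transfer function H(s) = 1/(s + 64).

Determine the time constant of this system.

For H(s) = 1/(s + 1/τ), the pole is at -1/τ = -64, so τ = 1/64 = 0.015625 s.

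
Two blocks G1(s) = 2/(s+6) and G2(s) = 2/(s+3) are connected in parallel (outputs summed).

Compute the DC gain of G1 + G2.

Parallel: G_eq = G1 + G2. DC gain = G1(0) + G2(0) = 2/6 + 2/3 = 0.3333 + 0.6667 = 1.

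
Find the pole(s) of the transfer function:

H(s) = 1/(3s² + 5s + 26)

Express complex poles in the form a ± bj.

Discriminant = 5² - 4×3×26 = 25 - 312 = -287 < 0, so the poles are a complex conjugate pair s = (-5 ± j√287)/(2×3). Real part = -5/(2×3) = -5/6 ≈ -0.8333; imaginary part = ±√287/(2×3) ≈ 2.8235. Poles: s = -0.8333 ± 2.8235j.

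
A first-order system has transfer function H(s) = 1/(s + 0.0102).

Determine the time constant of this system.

For H(s) = 1/(s + 1/τ), the pole is at -1/τ = -0.0102, so τ = 1/0.0102 = 98.04 s.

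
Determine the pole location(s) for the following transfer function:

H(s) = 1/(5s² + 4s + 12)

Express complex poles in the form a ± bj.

Discriminant = 4² - 4×5×12 = 16 - 240 = -224 < 0, so the poles are a complex conjugate pair s = (-4 ± j√224)/(2×5). Real part = -4/(2×5) = -4/10 = -0.4; imaginary part = ±√224/(2×5) ≈ 1.4967. Poles: s = -0.4 ± 1.4967j.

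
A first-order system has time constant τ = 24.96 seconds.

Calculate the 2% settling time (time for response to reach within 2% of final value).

For first-order system, 2% settling time ≈ 4τ = 4 × 24.96 = 99.84 s.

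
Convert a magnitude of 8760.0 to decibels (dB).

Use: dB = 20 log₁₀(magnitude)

dB = 20 log₁₀(8760.0) = 78.9 dB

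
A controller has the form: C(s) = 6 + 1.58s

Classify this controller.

This is a Proportional-Derivative (PD) controller.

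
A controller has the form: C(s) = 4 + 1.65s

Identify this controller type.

This is a Proportional-Derivative (PD) controller.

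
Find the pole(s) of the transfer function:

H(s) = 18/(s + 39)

Pole is where denominator = 0: s + 39 = 0, so s = -39.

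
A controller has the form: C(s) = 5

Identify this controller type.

This is a Proportional (P) controller.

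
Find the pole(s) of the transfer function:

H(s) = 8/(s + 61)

Pole is where denominator = 0: s + 61 = 0, so s = -61.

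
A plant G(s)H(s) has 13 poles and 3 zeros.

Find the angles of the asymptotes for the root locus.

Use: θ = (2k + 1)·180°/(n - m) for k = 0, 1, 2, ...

n - m = 13 - 3 = 10. Angles: θk = (2k + 1)·180°/10 = 18°, 54°, 90°, 126°, 162°, 198°, 234°, 270°, 306°, 342°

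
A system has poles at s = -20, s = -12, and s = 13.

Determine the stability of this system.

Pole(s) at s = 13 are not in the left half-plane. System is unstable.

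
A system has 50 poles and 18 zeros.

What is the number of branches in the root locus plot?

Root locus has n branches where n = number of poles = 50.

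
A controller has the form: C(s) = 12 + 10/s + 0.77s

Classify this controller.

This is a Proportional-Integral-Derivative (PID) controller.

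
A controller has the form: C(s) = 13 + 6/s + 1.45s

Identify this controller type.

This is a Proportional-Integral-Derivative (PID) controller.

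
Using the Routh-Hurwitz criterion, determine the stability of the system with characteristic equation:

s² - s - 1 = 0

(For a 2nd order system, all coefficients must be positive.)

Coefficients: 1, -1, -1. b=-1, c=-1 not positive, so system is unstable.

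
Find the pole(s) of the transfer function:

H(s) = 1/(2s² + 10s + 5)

Discriminant = 10² - 4×2×5 = 100 - 40 = 60 > 0, so two distinct real poles. Using quadratic formula: s = (-10 ± √60)/(2×2) = (-10 ± √60)/4, with √60 ≈ 7.7460. s₁ ≈ -0.5635, s₂ ≈ -4.4365. Poles: s₁ = -0.5635, s₂ = -4.4365.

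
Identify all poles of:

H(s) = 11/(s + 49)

Pole is where denominator = 0: s + 49 = 0, so s = -49.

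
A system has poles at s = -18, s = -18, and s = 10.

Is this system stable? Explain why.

Pole(s) at s = 10 are not in the left half-plane. System is unstable.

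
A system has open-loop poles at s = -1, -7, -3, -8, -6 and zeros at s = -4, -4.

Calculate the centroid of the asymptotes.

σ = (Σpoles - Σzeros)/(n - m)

σ = (Σpoles - Σzeros)/(n - m) = (-25 - (-8))/(5 - 2) = -17/3 = -5.67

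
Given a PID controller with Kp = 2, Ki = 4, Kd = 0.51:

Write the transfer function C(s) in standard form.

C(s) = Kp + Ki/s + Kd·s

Substituting values: C(s) = 2 + 4/s + 0.51s = (0.51s² + 2s + 4)/s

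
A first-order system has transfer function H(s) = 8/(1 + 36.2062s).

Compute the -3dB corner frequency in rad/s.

Corner frequency = 1/τ = 1/36.2062 = 0.028 rad/s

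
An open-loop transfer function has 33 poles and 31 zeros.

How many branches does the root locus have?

Root locus has n branches where n = number of poles = 33.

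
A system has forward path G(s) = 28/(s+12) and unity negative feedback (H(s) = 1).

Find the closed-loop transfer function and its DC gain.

T(s) = G/(1+GH) = [28/(s+12)] / [1 + 28/(s+12)] = 28/(s+12+28) = 28/(s+40). DC gain = 28/40 = 0.7.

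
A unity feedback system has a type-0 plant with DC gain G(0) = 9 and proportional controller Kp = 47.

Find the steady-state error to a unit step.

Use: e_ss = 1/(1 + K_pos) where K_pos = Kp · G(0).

K_pos = Kp · G(0) = 47 × 9 = 423. e_ss = 1/(1 + 423) = 0.0024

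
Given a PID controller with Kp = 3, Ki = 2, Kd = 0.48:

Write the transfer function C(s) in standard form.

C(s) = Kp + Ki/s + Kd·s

Substituting values: C(s) = 3 + 2/s + 0.48s = (0.48s² + 3s + 2)/s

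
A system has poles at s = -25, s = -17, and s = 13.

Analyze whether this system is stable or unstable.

Pole(s) at s = 13 are not in the left half-plane. System is unstable.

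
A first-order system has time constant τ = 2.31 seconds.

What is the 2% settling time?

For first-order system, 2% settling time ≈ 4τ = 4 × 2.31 = 9.24 s.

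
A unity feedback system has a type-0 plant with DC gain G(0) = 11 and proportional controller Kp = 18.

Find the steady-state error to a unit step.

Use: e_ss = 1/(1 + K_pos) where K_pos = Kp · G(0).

K_pos = Kp · G(0) = 18 × 11 = 198. e_ss = 1/(1 + 198) = 0.0050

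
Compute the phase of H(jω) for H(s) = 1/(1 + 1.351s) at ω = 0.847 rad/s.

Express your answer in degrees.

Phase = -arctan(ωτ) = -arctan(0.847 × 1.351) = -48.8°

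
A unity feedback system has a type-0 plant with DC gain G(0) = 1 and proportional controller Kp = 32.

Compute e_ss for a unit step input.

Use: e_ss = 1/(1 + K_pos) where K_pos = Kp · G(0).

K_pos = Kp · G(0) = 32 × 1 = 32. e_ss = 1/(1 + 32) = 0.0303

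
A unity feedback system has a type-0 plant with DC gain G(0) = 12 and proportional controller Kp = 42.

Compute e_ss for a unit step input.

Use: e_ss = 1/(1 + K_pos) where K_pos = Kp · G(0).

K_pos = Kp · G(0) = 42 × 12 = 504. e_ss = 1/(1 + 504) = 0.0020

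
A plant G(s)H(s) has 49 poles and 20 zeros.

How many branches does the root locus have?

Root locus has n branches where n = number of poles = 49.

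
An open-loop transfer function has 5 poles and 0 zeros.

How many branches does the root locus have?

Root locus has n branches where n = number of poles = 5.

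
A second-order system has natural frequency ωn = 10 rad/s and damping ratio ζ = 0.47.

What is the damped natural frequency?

ωd = ωn√(1 - ζ²) = 10√(1 - 0.47²) = 8.83 rad/s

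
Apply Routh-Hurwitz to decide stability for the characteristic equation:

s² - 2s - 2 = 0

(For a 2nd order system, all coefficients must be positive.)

Coefficients: 1, -2, -2. b=-2, c=-2 not positive, so system is unstable.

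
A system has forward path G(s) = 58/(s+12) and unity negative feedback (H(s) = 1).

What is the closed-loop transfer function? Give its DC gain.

T(s) = G/(1+GH) = [58/(s+12)] / [1 + 58/(s+12)] = 58/(s+12+58) = 58/(s+70). DC gain = 58/70 = 0.8286.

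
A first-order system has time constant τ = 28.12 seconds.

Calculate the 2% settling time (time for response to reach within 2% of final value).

For first-order system, 2% settling time ≈ 4τ = 4 × 28.12 = 112.48 s.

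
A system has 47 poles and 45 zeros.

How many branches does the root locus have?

Root locus has n branches where n = number of poles = 47.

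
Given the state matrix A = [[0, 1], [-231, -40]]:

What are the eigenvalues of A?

det(A - λI) = λ² - (-40)λ + 231 = (λ - (-33))(λ - (-7)). Eigenvalues: -33, -7.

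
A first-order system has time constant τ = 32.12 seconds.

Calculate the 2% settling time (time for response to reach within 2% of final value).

For first-order system, 2% settling time ≈ 4τ = 4 × 32.12 = 128.48 s.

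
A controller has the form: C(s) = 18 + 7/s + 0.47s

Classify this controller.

This is a Proportional-Integral-Derivative (PID) controller.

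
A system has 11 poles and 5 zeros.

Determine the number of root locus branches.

Root locus has n branches where n = number of poles = 11.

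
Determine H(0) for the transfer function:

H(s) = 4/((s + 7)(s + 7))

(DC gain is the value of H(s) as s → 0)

DC gain = H(0) = 4/(7 × 7) = 4/49 = 0.0816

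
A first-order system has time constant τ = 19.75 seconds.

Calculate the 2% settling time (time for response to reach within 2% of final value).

For first-order system, 2% settling time ≈ 4τ = 4 × 19.75 = 79.0 s.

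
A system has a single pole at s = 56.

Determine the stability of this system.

Pole at s = 56 is in the right half-plane. Unstable.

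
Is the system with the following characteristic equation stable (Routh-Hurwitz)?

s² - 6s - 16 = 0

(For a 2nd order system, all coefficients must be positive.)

Coefficients: 1, -6, -16. b=-6, c=-16 not positive, so system is unstable.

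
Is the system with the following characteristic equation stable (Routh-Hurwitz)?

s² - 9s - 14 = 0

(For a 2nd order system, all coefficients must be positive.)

Coefficients: 1, -9, -14. b=-9, c=-14 not positive, so system is unstable.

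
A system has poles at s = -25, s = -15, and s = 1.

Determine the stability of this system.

Pole(s) at s = 1 are not in the left half-plane. System is unstable.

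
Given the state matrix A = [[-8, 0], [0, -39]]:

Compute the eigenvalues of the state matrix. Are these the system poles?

For diagonal matrix, eigenvalues are diagonal entries: λ₁ = -8, λ₂ = -39. Eigenvalues of A = system poles.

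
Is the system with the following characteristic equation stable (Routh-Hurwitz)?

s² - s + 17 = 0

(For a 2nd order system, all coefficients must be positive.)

Coefficients: 1, -1, 17. b=-1 not positive, so system is unstable.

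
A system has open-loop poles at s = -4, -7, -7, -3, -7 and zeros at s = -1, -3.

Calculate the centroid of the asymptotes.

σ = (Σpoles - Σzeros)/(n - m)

σ = (Σpoles - Σzeros)/(n - m) = (-28 - (-4))/(5 - 2) = -24/3 = -8.0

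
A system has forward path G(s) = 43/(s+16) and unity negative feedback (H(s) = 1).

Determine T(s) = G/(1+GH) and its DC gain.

T(s) = G/(1+GH) = [43/(s+16)] / [1 + 43/(s+16)] = 43/(s+16+43) = 43/(s+59). DC gain = 43/59 = 0.7288.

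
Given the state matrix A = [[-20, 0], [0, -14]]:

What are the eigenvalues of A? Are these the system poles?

For diagonal matrix, eigenvalues are diagonal entries: λ₁ = -20, λ₂ = -14. Eigenvalues of A = system poles.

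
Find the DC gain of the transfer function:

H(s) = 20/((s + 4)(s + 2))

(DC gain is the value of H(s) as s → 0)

DC gain = H(0) = 20/(4 × 2) = 20/8 = 2.5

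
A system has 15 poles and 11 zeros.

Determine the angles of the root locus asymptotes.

n - m = 15 - 11 = 4. Angles: θk = (2k + 1)·180°/4 = 45°, 135°, 225°, 315°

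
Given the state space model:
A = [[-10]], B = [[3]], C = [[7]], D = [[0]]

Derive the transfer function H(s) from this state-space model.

(sI - A)⁻¹ = 1/(s + 10). H(s) = 7 × 3/(s + 10) + 0 = 21/(s + 10).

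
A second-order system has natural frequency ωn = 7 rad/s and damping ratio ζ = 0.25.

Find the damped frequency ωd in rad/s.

ωd = ωn√(1 - ζ²) = 7√(1 - 0.25²) = 6.78 rad/s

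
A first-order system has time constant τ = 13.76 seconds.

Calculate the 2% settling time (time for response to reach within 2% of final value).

For first-order system, 2% settling time ≈ 4τ = 4 × 13.76 = 55.04 s.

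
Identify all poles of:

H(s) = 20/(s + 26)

Pole is where denominator = 0: s + 26 = 0, so s = -26.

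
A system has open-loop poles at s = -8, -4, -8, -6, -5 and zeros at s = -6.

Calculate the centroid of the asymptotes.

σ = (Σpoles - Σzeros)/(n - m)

σ = (Σpoles - Σzeros)/(n - m) = (-31 - (-6))/(5 - 1) = -25/4 = -6.25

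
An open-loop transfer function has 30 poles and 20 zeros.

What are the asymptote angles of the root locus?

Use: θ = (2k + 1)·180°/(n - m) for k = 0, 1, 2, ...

n - m = 30 - 20 = 10. Angles: θk = (2k + 1)·180°/10 = 18°, 54°, 90°, 126°, 162°, 198°, 234°, 270°, 306°, 342°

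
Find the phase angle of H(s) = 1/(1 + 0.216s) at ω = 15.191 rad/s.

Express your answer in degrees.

Phase = -arctan(ωτ) = -arctan(15.191 × 0.216) = -73.1°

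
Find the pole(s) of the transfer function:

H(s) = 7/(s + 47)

Pole is where denominator = 0: s + 47 = 0, so s = -47.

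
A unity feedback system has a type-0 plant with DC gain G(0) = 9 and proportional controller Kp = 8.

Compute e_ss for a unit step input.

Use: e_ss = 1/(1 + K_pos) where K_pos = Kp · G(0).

K_pos = Kp · G(0) = 8 × 9 = 72. e_ss = 1/(1 + 72) = 0.0137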